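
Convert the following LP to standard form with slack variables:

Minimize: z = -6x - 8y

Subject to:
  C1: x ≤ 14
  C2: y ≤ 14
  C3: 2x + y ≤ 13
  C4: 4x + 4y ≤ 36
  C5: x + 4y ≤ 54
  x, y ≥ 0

min z = -6x - 8y

s.t.
  x + s1 = 14
  y + s2 = 14
  2x + y + s3 = 13
  4x + 4y + s4 = 36
  x + 4y + s5 = 54
  x, y, s1, s2, s3, s4, s5 ≥ 0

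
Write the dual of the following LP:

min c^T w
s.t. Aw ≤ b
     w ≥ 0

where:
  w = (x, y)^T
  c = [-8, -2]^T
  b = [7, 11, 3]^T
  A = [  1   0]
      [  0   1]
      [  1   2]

Primal min cᵀx s.t. Ax ≤ b, x ≥ 0  →  Dual max −bᵀy s.t. Aᵀy ≥ −c, y ≥ 0.

Maximize: z = -7y1 - 11y2 - 3y3

Subject to:
  y1 + y3 ≥ 8
  y2 + 2y3 ≥ 2
  y1, y2, y3 ≥ 0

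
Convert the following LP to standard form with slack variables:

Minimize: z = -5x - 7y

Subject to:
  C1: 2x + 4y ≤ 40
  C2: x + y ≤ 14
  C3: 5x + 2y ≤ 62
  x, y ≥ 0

min z = -5x - 7y

s.t.
  2x + 4y + s1 = 40
  x + y + s2 = 14
  5x + 2y + s3 = 62
  x, y, s1, s2, s3 ≥ 0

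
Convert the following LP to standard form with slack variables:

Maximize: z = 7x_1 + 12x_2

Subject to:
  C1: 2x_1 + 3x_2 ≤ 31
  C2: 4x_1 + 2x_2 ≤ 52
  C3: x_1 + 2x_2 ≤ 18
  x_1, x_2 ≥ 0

max z = 7x_1 + 12x_2

s.t.
  2x_1 + 3x_2 + s1 = 31
  4x_1 + 2x_2 + s2 = 52
  x_1 + 2x_2 + s3 = 18
  x_1, x_2, s1, s2, s3 ≥ 0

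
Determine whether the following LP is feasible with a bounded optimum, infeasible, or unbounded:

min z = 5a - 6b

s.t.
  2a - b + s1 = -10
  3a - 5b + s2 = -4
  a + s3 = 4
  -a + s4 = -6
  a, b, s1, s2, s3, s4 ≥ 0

Infeasible (no feasible solution exists)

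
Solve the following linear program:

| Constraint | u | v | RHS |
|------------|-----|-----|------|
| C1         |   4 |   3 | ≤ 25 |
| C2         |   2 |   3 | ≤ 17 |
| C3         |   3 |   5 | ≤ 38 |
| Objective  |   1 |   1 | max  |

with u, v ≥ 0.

Evaluate the objective at each vertex of the feasible region:
  z(0, 0) = 0
  z(6.25, 0) = 6.25
  z(4, 3) = 7  ←
  z(0, 5.667) = 5.667
The maximum is at u = 4, v = 3.

u = 4, v = 3, z = 7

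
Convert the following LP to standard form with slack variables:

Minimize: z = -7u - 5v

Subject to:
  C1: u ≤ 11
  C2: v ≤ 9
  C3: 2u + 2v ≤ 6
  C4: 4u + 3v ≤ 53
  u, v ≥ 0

min z = -7u - 5v

s.t.
  u + s1 = 11
  v + s2 = 9
  2u + 2v + s3 = 6
  4u + 3v + s4 = 53
  u, v, s1, s2, s3, s4 ≥ 0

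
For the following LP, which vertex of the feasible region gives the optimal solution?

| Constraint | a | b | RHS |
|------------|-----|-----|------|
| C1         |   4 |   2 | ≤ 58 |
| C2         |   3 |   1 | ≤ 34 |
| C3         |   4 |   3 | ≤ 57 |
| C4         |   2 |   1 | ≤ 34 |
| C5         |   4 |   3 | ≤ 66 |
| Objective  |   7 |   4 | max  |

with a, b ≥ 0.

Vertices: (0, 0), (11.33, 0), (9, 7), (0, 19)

Evaluate the objective at each vertex of the feasible region:
  z(0, 0) = 0
  z(11.33, 0) = 79.33
  z(9, 7) = 91  ←
  z(0, 19) = 76
The maximum is at a = 9, b = 7.

(9, 7)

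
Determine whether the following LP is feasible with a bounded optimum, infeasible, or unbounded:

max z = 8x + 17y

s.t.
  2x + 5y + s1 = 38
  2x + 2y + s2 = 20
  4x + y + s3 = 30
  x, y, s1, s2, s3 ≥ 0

Feasible with a bounded optimal solution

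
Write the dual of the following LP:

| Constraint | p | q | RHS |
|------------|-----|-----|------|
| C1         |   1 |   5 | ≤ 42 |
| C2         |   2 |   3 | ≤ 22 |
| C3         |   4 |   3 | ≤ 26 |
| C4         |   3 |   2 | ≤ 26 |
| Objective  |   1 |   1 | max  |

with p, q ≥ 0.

Primal max cᵀx s.t. Ax ≤ b, x ≥ 0  →  Dual min bᵀy s.t. Aᵀy ≥ c, y ≥ 0.

Minimize: z = 42y1 + 22y2 + 26y3 + 26y4

Subject to:
  y1 + 2y2 + 4y3 + 3y4 ≥ 1
  5y1 + 3y2 + 3y3 + 2y4 ≥ 1
  y1, y2, y3, y4 ≥ 0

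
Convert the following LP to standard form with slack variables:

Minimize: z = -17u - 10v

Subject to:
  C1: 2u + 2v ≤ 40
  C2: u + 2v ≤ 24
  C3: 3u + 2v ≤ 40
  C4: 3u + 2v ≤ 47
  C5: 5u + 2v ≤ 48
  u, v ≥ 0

min z = -17u - 10v

s.t.
  2u + 2v + s1 = 40
  u + 2v + s2 = 24
  3u + 2v + s3 = 40
  3u + 2v + s4 = 47
  5u + 2v + s5 = 48
  u, v, s1, s2, s3, s4, s5 ≥ 0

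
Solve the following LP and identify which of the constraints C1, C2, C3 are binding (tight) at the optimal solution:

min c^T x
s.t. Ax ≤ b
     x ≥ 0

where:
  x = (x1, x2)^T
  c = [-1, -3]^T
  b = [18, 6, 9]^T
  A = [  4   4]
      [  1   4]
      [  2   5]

At x1 = 2, x2 = 1, compute slack b - a·x for each constraint:
  C1: 18 − 12 = 6  (slack)
  C2: 6 − 6 = 0  (binding)
  C3: 9 − 9 = 0  (binding)

Optimal: x1 = 2, x2 = 1
Binding: C2, C3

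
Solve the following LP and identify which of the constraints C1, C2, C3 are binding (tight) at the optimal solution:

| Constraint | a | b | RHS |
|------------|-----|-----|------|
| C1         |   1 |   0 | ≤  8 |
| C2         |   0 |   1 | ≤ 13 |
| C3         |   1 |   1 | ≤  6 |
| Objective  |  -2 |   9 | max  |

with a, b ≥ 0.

At a = 0, b = 6, compute slack b - a·x for each constraint:
  C1: 8 − 0 = 8  (slack)
  C2: 13 − 6 = 7  (slack)
  C3: 6 − 6 = 0  (binding)

Optimal: a = 0, b = 6
Binding: C3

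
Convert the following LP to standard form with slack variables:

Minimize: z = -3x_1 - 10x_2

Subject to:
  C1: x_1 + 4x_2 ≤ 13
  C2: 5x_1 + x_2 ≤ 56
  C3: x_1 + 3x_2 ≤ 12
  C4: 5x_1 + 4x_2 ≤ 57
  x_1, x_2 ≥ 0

min z = -3x_1 - 10x_2

s.t.
  x_1 + 4x_2 + s1 = 13
  5x_1 + x_2 + s2 = 56
  x_1 + 3x_2 + s3 = 12
  5x_1 + 4x_2 + s4 = 57
  x_1, x_2, s1, s2, s3, s4 ≥ 0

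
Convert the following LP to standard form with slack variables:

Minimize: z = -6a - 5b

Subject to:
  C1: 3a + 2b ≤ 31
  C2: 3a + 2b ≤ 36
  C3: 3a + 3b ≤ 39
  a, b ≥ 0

min z = -6a - 5b

s.t.
  3a + 2b + s1 = 31
  3a + 2b + s2 = 36
  3a + 3b + s3 = 39
  a, b, s1, s2, s3 ≥ 0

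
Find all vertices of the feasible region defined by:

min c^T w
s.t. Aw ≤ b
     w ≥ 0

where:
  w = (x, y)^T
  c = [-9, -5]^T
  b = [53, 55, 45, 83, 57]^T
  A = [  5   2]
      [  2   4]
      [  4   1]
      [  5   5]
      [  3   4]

(0, 0), (10.6, 0), (7, 9), (2, 12.75), (0, 13.75)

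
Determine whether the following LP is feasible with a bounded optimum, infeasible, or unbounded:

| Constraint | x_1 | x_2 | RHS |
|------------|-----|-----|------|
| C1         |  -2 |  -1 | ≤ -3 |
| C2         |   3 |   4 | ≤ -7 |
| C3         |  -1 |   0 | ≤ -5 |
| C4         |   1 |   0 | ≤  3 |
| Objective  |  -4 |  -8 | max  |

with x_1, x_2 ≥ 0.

Infeasible (no feasible solution exists)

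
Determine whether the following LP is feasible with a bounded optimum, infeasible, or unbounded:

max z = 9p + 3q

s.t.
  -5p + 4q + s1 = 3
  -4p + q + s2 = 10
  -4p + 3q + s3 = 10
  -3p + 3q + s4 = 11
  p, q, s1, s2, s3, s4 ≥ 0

Unbounded (objective can increase without bound)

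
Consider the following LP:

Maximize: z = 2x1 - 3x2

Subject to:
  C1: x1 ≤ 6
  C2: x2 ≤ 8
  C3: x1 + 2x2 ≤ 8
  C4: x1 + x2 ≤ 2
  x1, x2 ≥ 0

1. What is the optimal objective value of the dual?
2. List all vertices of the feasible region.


1. 4
2. (0, 0), (2, 0), (0, 2)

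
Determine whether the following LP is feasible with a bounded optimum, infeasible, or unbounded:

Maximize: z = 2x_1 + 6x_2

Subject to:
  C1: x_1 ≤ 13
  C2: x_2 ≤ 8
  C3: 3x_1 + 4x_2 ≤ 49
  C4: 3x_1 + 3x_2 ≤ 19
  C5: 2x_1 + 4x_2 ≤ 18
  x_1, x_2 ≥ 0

Feasible with a bounded optimal solution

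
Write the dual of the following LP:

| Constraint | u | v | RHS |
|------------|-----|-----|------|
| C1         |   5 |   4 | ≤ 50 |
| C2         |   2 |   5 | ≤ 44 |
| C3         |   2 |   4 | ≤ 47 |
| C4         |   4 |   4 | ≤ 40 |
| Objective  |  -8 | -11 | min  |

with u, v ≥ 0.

Primal min cᵀx s.t. Ax ≤ b, x ≥ 0  →  Dual max −bᵀy s.t. Aᵀy ≥ −c, y ≥ 0.

Maximize: z = -50y1 - 44y2 - 47y3 - 40y4

Subject to:
  5y1 + 2y2 + 2y3 + 4y4 ≥ 8
  4y1 + 5y2 + 4y3 + 4y4 ≥ 11
  y1, y2, y3, y4 ≥ 0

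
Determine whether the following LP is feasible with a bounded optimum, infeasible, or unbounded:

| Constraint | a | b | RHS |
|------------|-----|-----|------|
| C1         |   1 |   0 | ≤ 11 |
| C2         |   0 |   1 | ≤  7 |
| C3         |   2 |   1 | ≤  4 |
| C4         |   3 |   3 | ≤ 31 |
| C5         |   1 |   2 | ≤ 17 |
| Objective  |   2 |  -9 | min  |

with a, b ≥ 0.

Feasible with a bounded optimal solution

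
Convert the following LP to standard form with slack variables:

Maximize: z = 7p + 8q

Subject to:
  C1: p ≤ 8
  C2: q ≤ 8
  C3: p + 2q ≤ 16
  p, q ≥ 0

max z = 7p + 8q

s.t.
  p + s1 = 8
  q + s2 = 8
  p + 2q + s3 = 16
  p, q, s1, s2, s3 ≥ 0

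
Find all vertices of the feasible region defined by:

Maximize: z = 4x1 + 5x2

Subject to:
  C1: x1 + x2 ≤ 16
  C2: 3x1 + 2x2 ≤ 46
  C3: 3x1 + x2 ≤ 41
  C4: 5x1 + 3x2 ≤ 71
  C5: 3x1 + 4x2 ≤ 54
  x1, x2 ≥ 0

(0, 0), (13.67, 0), (13, 2), (11.5, 4.5), (10, 6), (0, 13.5)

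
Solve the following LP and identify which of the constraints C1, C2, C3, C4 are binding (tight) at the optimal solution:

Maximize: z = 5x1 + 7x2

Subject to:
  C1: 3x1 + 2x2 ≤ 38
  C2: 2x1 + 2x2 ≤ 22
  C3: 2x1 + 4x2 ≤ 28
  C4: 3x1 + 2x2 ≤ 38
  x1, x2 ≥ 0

At x1 = 8, x2 = 3, compute slack b - a·x for each constraint:
  C1: 38 − 30 = 8  (slack)
  C2: 22 − 22 = 0  (binding)
  C3: 28 − 28 = 0  (binding)
  C4: 38 − 30 = 8  (slack)

Optimal: x1 = 8, x2 = 3
Binding: C2, C3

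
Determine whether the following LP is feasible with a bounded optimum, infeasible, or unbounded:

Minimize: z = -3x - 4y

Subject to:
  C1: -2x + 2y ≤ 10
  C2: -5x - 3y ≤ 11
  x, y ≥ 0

Unbounded (objective can decrease without bound)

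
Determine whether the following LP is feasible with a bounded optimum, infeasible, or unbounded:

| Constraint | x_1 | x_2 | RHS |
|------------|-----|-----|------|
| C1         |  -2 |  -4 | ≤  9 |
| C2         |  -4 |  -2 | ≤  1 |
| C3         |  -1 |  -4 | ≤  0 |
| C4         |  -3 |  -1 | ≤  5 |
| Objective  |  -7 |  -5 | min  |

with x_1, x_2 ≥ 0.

Unbounded (objective can decrease without bound)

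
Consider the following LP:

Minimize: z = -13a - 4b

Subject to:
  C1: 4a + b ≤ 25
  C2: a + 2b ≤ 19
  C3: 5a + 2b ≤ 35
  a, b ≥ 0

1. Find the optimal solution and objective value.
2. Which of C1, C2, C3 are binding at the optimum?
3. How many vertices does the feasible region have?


1. a = 5, b = 5, z = -85
2. C1, C3
3. 5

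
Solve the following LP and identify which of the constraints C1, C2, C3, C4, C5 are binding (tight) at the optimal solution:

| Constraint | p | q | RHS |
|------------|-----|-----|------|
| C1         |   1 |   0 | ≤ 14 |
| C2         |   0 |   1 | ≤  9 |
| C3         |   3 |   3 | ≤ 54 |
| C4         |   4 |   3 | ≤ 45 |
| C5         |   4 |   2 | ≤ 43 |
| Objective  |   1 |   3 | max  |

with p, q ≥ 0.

At p = 4.5, q = 9, compute slack b - a·x for each constraint:
  C1: 14 − 4.5 = 9.5  (slack)
  C2: 9 − 9 = 0  (binding)
  C3: 54 − 40.5 = 13.5  (slack)
  C4: 45 − 45 = 0  (binding)
  C5: 43 − 36 = 7  (slack)

Optimal: p = 4.5, q = 9
Binding: C2, C4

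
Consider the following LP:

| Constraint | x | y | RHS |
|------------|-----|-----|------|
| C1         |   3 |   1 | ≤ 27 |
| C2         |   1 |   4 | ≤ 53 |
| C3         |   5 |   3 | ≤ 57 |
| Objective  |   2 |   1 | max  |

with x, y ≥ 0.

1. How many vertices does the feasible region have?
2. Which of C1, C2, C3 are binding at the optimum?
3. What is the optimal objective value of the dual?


1. 5
2. C1, C3
3. 21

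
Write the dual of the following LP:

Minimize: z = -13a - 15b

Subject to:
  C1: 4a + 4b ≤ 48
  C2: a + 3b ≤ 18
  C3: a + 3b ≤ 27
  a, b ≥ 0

Primal min cᵀx s.t. Ax ≤ b, x ≥ 0  →  Dual max −bᵀy s.t. Aᵀy ≥ −c, y ≥ 0.

Maximize: z = -48y1 - 18y2 - 27y3

Subject to:
  4y1 + y2 + y3 ≥ 13
  4y1 + 3y2 + 3y3 ≥ 15
  y1, y2, y3 ≥ 0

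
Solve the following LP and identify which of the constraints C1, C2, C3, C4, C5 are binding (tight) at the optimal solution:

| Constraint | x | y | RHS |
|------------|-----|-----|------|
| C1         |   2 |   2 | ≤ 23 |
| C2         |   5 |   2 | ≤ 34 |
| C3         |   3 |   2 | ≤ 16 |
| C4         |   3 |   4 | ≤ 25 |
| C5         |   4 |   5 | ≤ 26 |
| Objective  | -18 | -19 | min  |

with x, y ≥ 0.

At x = 4, y = 2, compute slack b - a·x for each constraint:
  C1: 23 − 12 = 11  (slack)
  C2: 34 − 24 = 10  (slack)
  C3: 16 − 16 = 0  (binding)
  C4: 25 − 20 = 5  (slack)
  C5: 26 − 26 = 0  (binding)

Optimal: x = 4, y = 2
Binding: C3, C5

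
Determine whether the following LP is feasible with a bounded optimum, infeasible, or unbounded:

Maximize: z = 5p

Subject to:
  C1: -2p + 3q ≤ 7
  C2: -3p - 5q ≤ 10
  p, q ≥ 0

Unbounded (objective can increase without bound)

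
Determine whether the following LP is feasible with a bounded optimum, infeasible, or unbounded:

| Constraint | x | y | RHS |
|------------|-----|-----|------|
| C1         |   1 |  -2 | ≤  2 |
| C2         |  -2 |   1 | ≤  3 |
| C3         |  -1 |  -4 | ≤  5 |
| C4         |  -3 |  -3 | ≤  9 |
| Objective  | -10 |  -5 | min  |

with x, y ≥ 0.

Unbounded (objective can decrease without bound)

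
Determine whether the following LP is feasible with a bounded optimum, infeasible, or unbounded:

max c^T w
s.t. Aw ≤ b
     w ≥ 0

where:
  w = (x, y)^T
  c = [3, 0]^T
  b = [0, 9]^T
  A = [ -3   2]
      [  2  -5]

Unbounded (objective can increase without bound)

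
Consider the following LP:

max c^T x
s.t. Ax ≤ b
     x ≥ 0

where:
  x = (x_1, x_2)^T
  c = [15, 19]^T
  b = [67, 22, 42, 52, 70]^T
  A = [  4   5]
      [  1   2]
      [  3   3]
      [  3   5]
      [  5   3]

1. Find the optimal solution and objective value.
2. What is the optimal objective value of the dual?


1. x_1 = 9, x_2 = 5, z = 230
2. 230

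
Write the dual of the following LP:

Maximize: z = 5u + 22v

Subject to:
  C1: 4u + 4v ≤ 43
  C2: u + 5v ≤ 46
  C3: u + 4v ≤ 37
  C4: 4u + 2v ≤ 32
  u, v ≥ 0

Primal max cᵀx s.t. Ax ≤ b, x ≥ 0  →  Dual min bᵀy s.t. Aᵀy ≥ c, y ≥ 0.

Minimize: z = 43y1 + 46y2 + 37y3 + 32y4

Subject to:
  4y1 + y2 + y3 + 4y4 ≥ 5
  4y1 + 5y2 + 4y3 + 2y4 ≥ 22
  y1, y2, y3, y4 ≥ 0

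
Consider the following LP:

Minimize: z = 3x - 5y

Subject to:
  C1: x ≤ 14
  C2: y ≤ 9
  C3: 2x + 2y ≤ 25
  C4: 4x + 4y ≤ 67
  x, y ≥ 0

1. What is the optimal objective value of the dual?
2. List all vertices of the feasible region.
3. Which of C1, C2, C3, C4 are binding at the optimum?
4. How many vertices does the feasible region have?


1. -45
2. (0, 0), (12.5, 0), (3.5, 9), (0, 9)
3. C2
4. 4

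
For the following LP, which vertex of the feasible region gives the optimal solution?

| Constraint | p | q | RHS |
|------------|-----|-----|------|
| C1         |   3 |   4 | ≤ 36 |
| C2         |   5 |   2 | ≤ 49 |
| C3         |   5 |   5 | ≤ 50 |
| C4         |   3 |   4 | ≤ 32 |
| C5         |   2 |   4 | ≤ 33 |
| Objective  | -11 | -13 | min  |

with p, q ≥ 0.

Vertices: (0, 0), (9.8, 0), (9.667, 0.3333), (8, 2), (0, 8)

Evaluate the objective at each vertex of the feasible region:
  z(0, 0) = 0
  z(9.8, 0) = -107.8
  z(9.667, 0.3333) = -110.7
  z(8, 2) = -114  ←
  z(0, 8) = -104
The minimum is at p = 8, q = 2.

(8, 2)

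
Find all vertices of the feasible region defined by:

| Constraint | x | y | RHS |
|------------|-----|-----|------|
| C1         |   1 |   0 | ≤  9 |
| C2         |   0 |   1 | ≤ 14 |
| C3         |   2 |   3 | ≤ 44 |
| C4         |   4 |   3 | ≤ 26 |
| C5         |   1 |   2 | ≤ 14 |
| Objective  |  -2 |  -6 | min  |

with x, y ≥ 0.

(0, 0), (6.5, 0), (2, 6), (0, 7)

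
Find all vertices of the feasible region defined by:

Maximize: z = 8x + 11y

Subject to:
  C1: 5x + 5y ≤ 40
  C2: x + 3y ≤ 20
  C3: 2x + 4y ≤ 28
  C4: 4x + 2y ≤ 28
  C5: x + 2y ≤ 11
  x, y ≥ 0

(0, 0), (7, 0), (6, 2), (5, 3), (0, 5.5)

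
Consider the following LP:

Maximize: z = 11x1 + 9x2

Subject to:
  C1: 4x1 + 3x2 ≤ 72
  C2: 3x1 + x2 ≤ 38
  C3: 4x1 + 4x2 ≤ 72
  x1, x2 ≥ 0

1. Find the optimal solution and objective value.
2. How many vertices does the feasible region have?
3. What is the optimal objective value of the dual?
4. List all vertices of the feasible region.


1. x1 = 10, x2 = 8, z = 182
2. 4
3. 182
4. (0, 0), (12.67, 0), (10, 8), (0, 18)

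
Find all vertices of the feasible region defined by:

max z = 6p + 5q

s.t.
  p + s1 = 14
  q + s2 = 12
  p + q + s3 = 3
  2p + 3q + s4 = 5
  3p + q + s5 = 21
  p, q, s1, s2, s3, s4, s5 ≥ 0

(0, 0), (2.5, 0), (0, 1.667)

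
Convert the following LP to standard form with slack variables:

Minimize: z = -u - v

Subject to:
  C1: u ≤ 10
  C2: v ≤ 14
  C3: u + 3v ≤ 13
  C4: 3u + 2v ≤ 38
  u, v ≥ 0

min z = -u - v

s.t.
  u + s1 = 10
  v + s2 = 14
  u + 3v + s3 = 13
  3u + 2v + s4 = 38
  u, v, s1, s2, s3, s4 ≥ 0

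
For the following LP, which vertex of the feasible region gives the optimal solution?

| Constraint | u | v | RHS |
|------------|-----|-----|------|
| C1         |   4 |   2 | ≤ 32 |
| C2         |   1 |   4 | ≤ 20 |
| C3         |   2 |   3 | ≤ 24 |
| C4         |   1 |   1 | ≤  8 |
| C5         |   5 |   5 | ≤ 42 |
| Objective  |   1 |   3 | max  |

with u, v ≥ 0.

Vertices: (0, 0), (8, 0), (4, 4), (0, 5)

Evaluate the objective at each vertex of the feasible region:
  z(0, 0) = 0
  z(8, 0) = 8
  z(4, 4) = 16  ←
  z(0, 5) = 15
The maximum is at u = 4, v = 4.

(4, 4)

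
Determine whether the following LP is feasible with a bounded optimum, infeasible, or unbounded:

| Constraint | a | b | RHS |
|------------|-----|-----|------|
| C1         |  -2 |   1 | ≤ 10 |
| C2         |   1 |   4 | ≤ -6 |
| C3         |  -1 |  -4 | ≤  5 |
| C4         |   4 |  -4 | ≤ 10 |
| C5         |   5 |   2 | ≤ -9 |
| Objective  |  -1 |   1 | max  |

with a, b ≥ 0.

Infeasible (no feasible solution exists)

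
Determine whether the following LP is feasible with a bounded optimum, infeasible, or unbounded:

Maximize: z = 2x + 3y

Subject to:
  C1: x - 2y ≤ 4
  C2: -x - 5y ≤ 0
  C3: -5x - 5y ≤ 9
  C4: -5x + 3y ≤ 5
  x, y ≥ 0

Unbounded (objective can increase without bound)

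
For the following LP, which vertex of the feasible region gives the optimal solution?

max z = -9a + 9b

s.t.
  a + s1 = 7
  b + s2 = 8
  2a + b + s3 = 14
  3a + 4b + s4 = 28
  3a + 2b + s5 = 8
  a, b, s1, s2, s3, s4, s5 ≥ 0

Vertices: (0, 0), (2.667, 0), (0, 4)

Evaluate the objective at each vertex of the feasible region:
  z(0, 0) = 0
  z(2.667, 0) = -24
  z(0, 4) = 36  ←
The maximum is at a = 0, b = 4.

(0, 4)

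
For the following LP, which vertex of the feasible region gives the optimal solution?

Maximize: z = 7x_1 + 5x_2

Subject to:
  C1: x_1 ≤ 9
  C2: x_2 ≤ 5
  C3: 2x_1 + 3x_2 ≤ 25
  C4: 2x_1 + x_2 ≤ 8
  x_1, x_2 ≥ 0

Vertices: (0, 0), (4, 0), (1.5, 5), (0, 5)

Evaluate the objective at each vertex of the feasible region:
  z(0, 0) = 0
  z(4, 0) = 28
  z(1.5, 5) = 35.5  ←
  z(0, 5) = 25
The maximum is at x_1 = 1.5, x_2 = 5.

(1.5, 5)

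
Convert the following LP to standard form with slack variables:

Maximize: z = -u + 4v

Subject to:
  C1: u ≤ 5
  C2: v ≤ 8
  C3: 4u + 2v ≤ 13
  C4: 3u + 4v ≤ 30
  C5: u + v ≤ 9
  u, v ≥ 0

max z = -u + 4v

s.t.
  u + s1 = 5
  v + s2 = 8
  4u + 2v + s3 = 13
  3u + 4v + s4 = 30
  u + v + s5 = 9
  u, v, s1, s2, s3, s4, s5 ≥ 0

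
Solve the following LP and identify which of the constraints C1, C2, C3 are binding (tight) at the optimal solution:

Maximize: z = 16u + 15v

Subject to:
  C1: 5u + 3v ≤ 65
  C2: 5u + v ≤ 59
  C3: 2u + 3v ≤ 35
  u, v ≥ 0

At u = 10, v = 5, compute slack b - a·x for each constraint:
  C1: 65 − 65 = 0  (binding)
  C2: 59 − 55 = 4  (slack)
  C3: 35 − 35 = 0  (binding)

Optimal: u = 10, v = 5
Binding: C1, C3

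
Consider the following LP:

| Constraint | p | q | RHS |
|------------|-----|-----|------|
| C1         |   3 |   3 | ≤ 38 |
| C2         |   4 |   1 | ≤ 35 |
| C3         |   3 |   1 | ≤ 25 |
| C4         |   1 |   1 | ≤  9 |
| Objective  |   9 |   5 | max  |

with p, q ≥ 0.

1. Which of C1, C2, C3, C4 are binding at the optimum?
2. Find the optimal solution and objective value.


1. C3, C4
2. p = 8, q = 1, z = 77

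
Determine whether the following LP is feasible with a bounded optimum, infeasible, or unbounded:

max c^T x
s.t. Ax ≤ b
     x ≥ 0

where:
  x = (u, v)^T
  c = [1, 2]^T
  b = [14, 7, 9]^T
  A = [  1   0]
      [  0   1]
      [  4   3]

Feasible with a bounded optimal solution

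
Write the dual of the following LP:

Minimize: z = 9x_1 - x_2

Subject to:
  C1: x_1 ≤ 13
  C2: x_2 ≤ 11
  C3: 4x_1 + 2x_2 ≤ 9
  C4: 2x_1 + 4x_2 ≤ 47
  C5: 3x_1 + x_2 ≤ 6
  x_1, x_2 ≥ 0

Primal min cᵀx s.t. Ax ≤ b, x ≥ 0  →  Dual max −bᵀy s.t. Aᵀy ≥ −c, y ≥ 0.

Maximize: z = -13y1 - 11y2 - 9y3 - 47y4 - 6y5

Subject to:
  y1 + 4y3 + 2y4 + 3y5 ≥ -9
  y2 + 2y3 + 4y4 + y5 ≥ 1
  y1, y2, y3, y4, y5 ≥ 0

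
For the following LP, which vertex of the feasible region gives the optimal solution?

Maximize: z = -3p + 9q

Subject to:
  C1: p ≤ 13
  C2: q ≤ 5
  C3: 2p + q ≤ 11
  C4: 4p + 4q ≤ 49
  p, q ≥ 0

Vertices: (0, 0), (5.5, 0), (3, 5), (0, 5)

Evaluate the objective at each vertex of the feasible region:
  z(0, 0) = 0
  z(5.5, 0) = -16.5
  z(3, 5) = 36
  z(0, 5) = 45  ←
The maximum is at p = 0, q = 5.

(0, 5)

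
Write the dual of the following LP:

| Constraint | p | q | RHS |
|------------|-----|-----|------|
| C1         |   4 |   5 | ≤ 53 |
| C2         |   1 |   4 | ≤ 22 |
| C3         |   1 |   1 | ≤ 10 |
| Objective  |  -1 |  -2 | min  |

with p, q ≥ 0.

Primal min cᵀx s.t. Ax ≤ b, x ≥ 0  →  Dual max −bᵀy s.t. Aᵀy ≥ −c, y ≥ 0.

Maximize: z = -53y1 - 22y2 - 10y3

Subject to:
  4y1 + y2 + y3 ≥ 1
  5y1 + 4y2 + y3 ≥ 2
  y1, y2, y3 ≥ 0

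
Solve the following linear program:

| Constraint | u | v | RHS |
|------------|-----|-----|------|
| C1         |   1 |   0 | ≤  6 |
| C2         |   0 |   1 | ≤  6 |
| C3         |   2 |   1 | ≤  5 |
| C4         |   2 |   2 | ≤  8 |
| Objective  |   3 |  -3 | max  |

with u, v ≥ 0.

Evaluate the objective at each vertex of the feasible region:
  z(0, 0) = 0
  z(2.5, 0) = 7.5  ←
  z(1, 3) = -6
  z(0, 4) = -12
The maximum is at u = 2.5, v = 0.

u = 2.5, v = 0, z = 7.5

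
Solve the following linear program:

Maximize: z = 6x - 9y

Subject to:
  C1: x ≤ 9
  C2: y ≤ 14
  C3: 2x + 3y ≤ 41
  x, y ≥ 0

Evaluate the objective at each vertex of the feasible region:
  z(0, 0) = 0
  z(9, 0) = 54  ←
  z(9, 7.667) = -15
  z(0, 13.67) = -123
The maximum is at x = 9, y = 0.

x = 9, y = 0, z = 54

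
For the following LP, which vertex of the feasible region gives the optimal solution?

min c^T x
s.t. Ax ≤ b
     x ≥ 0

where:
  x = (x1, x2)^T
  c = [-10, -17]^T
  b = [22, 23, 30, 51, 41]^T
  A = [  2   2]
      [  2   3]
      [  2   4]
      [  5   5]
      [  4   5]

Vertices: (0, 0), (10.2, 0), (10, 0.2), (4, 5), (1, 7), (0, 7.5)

Evaluate the objective at each vertex of the feasible region:
  z(0, 0) = 0
  z(10.2, 0) = -102
  z(10, 0.2) = -103.4
  z(4, 5) = -125
  z(1, 7) = -129  ←
  z(0, 7.5) = -127.5
The minimum is at x1 = 1, x2 = 7.

(1, 7)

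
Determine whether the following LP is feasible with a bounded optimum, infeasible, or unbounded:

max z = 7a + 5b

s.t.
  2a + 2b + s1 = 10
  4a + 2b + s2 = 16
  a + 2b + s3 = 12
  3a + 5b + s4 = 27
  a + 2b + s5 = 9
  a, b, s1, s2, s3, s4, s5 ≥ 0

Feasible with a bounded optimal solution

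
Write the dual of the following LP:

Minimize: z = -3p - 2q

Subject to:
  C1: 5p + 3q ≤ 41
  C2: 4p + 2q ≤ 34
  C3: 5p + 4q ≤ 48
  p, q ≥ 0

Primal min cᵀx s.t. Ax ≤ b, x ≥ 0  →  Dual max −bᵀy s.t. Aᵀy ≥ −c, y ≥ 0.

Maximize: z = -41y1 - 34y2 - 48y3

Subject to:
  5y1 + 4y2 + 5y3 ≥ 3
  3y1 + 2y2 + 4y3 ≥ 2
  y1, y2, y3 ≥ 0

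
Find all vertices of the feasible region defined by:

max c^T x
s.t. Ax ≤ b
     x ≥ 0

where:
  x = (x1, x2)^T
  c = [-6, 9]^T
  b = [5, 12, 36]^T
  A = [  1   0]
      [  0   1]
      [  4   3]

(0, 0), (5, 0), (5, 5.333), (0, 12)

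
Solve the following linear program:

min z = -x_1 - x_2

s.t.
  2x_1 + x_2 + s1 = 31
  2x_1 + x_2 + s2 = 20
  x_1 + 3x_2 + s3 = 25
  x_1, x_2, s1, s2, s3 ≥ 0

Evaluate the objective at each vertex of the feasible region:
  z(0, 0) = 0
  z(10, 0) = -10
  z(7, 6) = -13  ←
  z(0, 8.333) = -8.333
The minimum is at x_1 = 7, x_2 = 6.

x_1 = 7, x_2 = 6, z = -13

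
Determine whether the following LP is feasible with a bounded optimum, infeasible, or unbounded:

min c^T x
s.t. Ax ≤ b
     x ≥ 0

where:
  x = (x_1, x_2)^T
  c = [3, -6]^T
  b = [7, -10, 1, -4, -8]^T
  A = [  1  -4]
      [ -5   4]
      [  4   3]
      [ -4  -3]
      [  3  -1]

Infeasible (no feasible solution exists)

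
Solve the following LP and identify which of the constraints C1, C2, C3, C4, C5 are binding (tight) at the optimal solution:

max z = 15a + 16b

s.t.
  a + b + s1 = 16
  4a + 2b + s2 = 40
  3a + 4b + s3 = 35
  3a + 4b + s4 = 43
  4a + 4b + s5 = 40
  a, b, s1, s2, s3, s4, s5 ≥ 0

At a = 5, b = 5, compute slack b - a·x for each constraint:
  C1: 16 − 10 = 6  (slack)
  C2: 40 − 30 = 10  (slack)
  C3: 35 − 35 = 0  (binding)
  C4: 43 − 35 = 8  (slack)
  C5: 40 − 40 = 0  (binding)

Optimal: a = 5, b = 5
Binding: C3, C5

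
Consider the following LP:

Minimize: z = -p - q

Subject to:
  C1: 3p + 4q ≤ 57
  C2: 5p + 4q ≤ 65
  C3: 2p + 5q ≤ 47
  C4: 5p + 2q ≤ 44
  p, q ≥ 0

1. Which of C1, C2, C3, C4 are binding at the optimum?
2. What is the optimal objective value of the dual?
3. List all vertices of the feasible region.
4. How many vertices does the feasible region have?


1. C3, C4
2. -13
3. (0, 0), (8.8, 0), (6, 7), (0, 9.4)
4. 4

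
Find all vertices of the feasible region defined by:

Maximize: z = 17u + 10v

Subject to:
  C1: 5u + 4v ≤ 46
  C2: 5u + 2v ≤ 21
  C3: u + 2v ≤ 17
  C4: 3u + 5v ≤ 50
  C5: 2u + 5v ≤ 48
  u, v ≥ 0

(0, 0), (4.2, 0), (1, 8), (0, 8.5)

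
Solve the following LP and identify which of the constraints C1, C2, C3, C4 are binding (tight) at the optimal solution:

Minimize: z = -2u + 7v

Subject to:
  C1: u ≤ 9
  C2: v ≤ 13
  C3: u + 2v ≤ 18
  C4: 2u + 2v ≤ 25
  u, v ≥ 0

At u = 9, v = 0, compute slack b - a·x for each constraint:
  C1: 9 − 9 = 0  (binding)
  C2: 13 − 0 = 13  (slack)
  C3: 18 − 9 = 9  (slack)
  C4: 25 − 18 = 7  (slack)

Optimal: u = 9, v = 0
Binding: C1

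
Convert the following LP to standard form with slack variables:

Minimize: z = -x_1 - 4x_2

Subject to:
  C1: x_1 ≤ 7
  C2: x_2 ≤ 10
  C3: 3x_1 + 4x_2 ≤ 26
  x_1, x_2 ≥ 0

min z = -x_1 - 4x_2

s.t.
  x_1 + s1 = 7
  x_2 + s2 = 10
  3x_1 + 4x_2 + s3 = 26
  x_1, x_2, s1, s2, s3 ≥ 0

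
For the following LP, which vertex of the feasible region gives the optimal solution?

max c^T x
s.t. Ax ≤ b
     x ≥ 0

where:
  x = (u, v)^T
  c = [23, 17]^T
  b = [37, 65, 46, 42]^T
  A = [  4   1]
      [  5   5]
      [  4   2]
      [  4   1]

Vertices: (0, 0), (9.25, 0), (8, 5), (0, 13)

Evaluate the objective at each vertex of the feasible region:
  z(0, 0) = 0
  z(9.25, 0) = 212.8
  z(8, 5) = 269  ←
  z(0, 13) = 221
The maximum is at u = 8, v = 5.

(8, 5)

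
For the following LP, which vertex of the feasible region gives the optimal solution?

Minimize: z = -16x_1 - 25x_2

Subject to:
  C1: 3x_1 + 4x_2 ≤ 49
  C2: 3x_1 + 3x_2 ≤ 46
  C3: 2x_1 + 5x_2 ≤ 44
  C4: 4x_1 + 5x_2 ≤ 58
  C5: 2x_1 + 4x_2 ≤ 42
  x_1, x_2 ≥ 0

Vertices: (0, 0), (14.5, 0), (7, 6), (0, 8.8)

Evaluate the objective at each vertex of the feasible region:
  z(0, 0) = 0
  z(14.5, 0) = -232
  z(7, 6) = -262  ←
  z(0, 8.8) = -220
The minimum is at x_1 = 7, x_2 = 6.

(7, 6)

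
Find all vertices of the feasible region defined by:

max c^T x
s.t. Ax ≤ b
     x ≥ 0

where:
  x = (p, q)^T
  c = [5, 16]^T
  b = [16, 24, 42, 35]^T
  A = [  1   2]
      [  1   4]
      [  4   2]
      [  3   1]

(0, 0), (10.5, 0), (8.667, 3.667), (8, 4), (0, 6)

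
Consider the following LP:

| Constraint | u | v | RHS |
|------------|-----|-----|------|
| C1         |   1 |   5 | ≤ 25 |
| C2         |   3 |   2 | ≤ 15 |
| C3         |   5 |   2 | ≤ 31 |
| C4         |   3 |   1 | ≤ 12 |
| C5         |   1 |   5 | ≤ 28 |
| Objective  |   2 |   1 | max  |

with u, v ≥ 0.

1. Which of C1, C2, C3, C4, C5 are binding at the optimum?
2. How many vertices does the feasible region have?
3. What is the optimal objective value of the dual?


1. C2, C4
2. 5
3. 9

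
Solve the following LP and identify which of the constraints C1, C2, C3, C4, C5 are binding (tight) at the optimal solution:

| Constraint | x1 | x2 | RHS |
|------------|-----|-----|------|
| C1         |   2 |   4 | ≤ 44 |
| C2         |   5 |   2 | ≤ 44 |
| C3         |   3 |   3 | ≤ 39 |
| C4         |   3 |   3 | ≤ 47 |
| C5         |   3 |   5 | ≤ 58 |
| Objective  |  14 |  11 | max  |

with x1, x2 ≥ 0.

At x1 = 6, x2 = 7, compute slack b - a·x for each constraint:
  C1: 44 − 40 = 4  (slack)
  C2: 44 − 44 = 0  (binding)
  C3: 39 − 39 = 0  (binding)
  C4: 47 − 39 = 8  (slack)
  C5: 58 − 53 = 5  (slack)

Optimal: x1 = 6, x2 = 7
Binding: C2, C3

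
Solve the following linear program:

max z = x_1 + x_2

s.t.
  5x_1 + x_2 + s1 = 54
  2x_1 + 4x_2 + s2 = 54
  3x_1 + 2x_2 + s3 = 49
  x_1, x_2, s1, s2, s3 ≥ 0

Evaluate the objective at each vertex of the feasible region:
  z(0, 0) = 0
  z(10.8, 0) = 10.8
  z(9, 9) = 18  ←
  z(0, 13.5) = 13.5
The maximum is at x_1 = 9, x_2 = 9.

x_1 = 9, x_2 = 9, z = 18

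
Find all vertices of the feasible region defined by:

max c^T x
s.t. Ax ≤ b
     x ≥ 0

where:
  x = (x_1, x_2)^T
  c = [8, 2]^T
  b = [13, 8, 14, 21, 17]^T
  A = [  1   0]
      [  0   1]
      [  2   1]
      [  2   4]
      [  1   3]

(0, 0), (7, 0), (5.833, 2.333), (0, 5.25)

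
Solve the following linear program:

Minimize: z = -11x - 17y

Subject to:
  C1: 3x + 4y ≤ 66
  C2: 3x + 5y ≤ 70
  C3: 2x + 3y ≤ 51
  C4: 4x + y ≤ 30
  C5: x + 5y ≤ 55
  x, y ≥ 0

Evaluate the objective at each vertex of the feasible region:
  z(0, 0) = 0
  z(7.5, 0) = -82.5
  z(5, 10) = -225  ←
  z(0, 11) = -187
The minimum is at x = 5, y = 10.

x = 5, y = 10, z = -225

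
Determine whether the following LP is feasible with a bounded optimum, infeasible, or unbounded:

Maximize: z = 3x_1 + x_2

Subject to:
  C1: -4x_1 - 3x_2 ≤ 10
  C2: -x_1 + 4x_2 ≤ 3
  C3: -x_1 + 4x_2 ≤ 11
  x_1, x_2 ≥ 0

Unbounded (objective can increase without bound)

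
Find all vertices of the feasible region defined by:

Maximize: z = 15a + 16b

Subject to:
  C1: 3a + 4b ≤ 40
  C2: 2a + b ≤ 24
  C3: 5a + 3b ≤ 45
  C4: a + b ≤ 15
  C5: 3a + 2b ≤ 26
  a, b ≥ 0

(0, 0), (8.667, 0), (4, 7), (0, 10)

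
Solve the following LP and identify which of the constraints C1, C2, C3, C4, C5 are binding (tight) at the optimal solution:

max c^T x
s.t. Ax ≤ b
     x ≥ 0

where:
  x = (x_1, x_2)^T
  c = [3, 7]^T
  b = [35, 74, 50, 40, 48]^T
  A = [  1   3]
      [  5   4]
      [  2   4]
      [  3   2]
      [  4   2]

At x_1 = 5, x_2 = 10, compute slack b - a·x for each constraint:
  C1: 35 − 35 = 0  (binding)
  C2: 74 − 65 = 9  (slack)
  C3: 50 − 50 = 0  (binding)
  C4: 40 − 35 = 5  (slack)
  C5: 48 − 40 = 8  (slack)

Optimal: x_1 = 5, x_2 = 10
Binding: C1, C3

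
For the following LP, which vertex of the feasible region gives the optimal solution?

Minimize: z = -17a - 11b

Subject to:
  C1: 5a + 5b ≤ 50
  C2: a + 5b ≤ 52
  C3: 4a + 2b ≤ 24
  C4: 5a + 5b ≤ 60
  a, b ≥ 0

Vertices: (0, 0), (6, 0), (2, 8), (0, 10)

Evaluate the objective at each vertex of the feasible region:
  z(0, 0) = 0
  z(6, 0) = -102
  z(2, 8) = -122  ←
  z(0, 10) = -110
The minimum is at a = 2, b = 8.

(2, 8)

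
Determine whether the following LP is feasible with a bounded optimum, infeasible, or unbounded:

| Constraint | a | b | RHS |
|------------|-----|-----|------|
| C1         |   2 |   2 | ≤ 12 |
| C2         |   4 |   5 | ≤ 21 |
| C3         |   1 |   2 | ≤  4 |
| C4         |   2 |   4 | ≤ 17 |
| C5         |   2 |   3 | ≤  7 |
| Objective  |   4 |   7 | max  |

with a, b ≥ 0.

Feasible with a bounded optimal solution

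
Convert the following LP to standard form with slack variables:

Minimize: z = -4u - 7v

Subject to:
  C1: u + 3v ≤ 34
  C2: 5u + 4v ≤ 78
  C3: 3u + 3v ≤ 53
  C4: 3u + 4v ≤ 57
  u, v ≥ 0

min z = -4u - 7v

s.t.
  u + 3v + s1 = 34
  5u + 4v + s2 = 78
  3u + 3v + s3 = 53
  3u + 4v + s4 = 57
  u, v, s1, s2, s3, s4 ≥ 0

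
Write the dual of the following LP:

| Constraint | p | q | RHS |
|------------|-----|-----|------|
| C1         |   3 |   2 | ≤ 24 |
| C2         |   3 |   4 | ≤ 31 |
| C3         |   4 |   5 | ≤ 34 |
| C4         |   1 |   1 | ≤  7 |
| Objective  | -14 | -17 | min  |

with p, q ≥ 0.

Primal min cᵀx s.t. Ax ≤ b, x ≥ 0  →  Dual max −bᵀy s.t. Aᵀy ≥ −c, y ≥ 0.

Maximize: z = -24y1 - 31y2 - 34y3 - 7y4

Subject to:
  3y1 + 3y2 + 4y3 + y4 ≥ 14
  2y1 + 4y2 + 5y3 + y4 ≥ 17
  y1, y2, y3, y4 ≥ 0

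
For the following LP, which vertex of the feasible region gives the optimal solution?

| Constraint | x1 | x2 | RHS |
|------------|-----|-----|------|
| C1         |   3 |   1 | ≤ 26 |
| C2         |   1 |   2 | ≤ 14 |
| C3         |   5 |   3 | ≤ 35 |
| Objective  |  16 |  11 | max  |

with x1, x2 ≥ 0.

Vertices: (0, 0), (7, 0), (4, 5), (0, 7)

Evaluate the objective at each vertex of the feasible region:
  z(0, 0) = 0
  z(7, 0) = 112
  z(4, 5) = 119  ←
  z(0, 7) = 77
The maximum is at x1 = 4, x2 = 5.

(4, 5)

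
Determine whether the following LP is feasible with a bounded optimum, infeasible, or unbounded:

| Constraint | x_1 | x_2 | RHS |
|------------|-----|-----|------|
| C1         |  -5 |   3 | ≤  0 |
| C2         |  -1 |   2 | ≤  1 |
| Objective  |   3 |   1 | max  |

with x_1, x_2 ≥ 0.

Unbounded (objective can increase without bound)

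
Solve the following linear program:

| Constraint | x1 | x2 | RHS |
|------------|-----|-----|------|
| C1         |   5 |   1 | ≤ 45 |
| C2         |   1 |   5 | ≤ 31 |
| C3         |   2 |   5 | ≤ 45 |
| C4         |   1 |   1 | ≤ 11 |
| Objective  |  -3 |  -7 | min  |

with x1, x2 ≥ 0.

Evaluate the objective at each vertex of the feasible region:
  z(0, 0) = 0
  z(9, 0) = -27
  z(8.5, 2.5) = -43
  z(6, 5) = -53  ←
  z(0, 6.2) = -43.4
The minimum is at x1 = 6, x2 = 5.

x1 = 6, x2 = 5, z = -53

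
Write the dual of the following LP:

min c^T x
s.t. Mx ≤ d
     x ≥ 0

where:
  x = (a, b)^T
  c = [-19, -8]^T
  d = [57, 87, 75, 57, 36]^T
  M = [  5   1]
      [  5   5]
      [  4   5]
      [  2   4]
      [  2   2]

Primal min cᵀx s.t. Ax ≤ b, x ≥ 0  →  Dual max −bᵀy s.t. Aᵀy ≥ −c, y ≥ 0.

Maximize: z = -57y1 - 87y2 - 75y3 - 57y4 - 36y5

Subject to:
  5y1 + 5y2 + 4y3 + 2y4 + 2y5 ≥ 19
  y1 + 5y2 + 5y3 + 4y4 + 2y5 ≥ 8
  y1, y2, y3, y4, y5 ≥ 0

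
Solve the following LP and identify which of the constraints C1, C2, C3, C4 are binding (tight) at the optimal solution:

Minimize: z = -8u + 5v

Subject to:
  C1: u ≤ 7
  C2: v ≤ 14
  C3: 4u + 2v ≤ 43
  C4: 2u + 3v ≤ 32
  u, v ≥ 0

At u = 7, v = 0, compute slack b - a·x for each constraint:
  C1: 7 − 7 = 0  (binding)
  C2: 14 − 0 = 14  (slack)
  C3: 43 − 28 = 15  (slack)
  C4: 32 − 14 = 18  (slack)

Optimal: u = 7, v = 0
Binding: C1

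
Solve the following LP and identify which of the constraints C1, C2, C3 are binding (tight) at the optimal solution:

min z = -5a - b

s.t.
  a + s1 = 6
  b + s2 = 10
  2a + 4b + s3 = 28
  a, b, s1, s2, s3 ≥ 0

At a = 6, b = 4, compute slack b - a·x for each constraint:
  C1: 6 − 6 = 0  (binding)
  C2: 10 − 4 = 6  (slack)
  C3: 28 − 28 = 0  (binding)

Optimal: a = 6, b = 4
Binding: C1, C3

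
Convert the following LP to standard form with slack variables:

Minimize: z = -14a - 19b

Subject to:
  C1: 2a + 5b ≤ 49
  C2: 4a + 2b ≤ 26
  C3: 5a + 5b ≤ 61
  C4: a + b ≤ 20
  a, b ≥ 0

min z = -14a - 19b

s.t.
  2a + 5b + s1 = 49
  4a + 2b + s2 = 26
  5a + 5b + s3 = 61
  a + b + s4 = 20
  a, b, s1, s2, s3, s4 ≥ 0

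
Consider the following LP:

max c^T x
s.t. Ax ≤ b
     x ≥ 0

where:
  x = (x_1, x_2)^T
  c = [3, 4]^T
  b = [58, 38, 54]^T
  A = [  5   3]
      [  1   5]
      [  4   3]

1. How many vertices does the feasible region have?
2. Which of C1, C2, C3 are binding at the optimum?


1. 4
2. C1, C2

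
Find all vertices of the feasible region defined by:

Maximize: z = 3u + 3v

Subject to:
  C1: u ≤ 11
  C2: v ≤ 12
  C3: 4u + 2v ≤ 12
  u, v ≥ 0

(0, 0), (3, 0), (0, 6)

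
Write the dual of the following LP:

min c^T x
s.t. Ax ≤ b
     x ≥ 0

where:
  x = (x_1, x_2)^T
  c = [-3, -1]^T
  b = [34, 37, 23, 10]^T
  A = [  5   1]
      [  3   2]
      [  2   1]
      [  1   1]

Primal min cᵀx s.t. Ax ≤ b, x ≥ 0  →  Dual max −bᵀy s.t. Aᵀy ≥ −c, y ≥ 0.

Maximize: z = -34y1 - 37y2 - 23y3 - 10y4

Subject to:
  5y1 + 3y2 + 2y3 + y4 ≥ 3
  y1 + 2y2 + y3 + y4 ≥ 1
  y1, y2, y3, y4 ≥ 0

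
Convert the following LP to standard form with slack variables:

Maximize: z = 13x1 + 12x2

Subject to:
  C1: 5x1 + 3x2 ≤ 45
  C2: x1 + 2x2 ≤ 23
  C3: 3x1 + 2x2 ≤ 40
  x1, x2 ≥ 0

max z = 13x1 + 12x2

s.t.
  5x1 + 3x2 + s1 = 45
  x1 + 2x2 + s2 = 23
  3x1 + 2x2 + s3 = 40
  x1, x2, s1, s2, s3 ≥ 0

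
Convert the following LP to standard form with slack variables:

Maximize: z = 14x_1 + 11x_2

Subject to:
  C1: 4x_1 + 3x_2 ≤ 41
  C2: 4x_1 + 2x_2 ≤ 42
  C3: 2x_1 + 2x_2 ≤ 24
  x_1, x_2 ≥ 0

max z = 14x_1 + 11x_2

s.t.
  4x_1 + 3x_2 + s1 = 41
  4x_1 + 2x_2 + s2 = 42
  2x_1 + 2x_2 + s3 = 24
  x_1, x_2, s1, s2, s3 ≥ 0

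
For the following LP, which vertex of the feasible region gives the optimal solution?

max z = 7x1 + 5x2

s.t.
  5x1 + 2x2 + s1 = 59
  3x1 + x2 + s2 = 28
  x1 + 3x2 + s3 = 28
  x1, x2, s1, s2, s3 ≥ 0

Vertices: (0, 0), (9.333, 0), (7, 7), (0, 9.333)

Evaluate the objective at each vertex of the feasible region:
  z(0, 0) = 0
  z(9.333, 0) = 65.33
  z(7, 7) = 84  ←
  z(0, 9.333) = 46.67
The maximum is at x1 = 7, x2 = 7.

(7, 7)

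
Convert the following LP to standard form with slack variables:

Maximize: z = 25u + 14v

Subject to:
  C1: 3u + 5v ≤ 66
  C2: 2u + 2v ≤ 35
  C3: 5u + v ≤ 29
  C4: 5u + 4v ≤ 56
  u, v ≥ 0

max z = 25u + 14v

s.t.
  3u + 5v + s1 = 66
  2u + 2v + s2 = 35
  5u + v + s3 = 29
  5u + 4v + s4 = 56
  u, v, s1, s2, s3, s4 ≥ 0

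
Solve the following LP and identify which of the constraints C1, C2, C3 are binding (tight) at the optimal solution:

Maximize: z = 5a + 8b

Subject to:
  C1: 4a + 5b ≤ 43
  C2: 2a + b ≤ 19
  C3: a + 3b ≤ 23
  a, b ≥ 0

At a = 2, b = 7, compute slack b - a·x for each constraint:
  C1: 43 − 43 = 0  (binding)
  C2: 19 − 11 = 8  (slack)
  C3: 23 − 23 = 0  (binding)

Optimal: a = 2, b = 7
Binding: C1, C3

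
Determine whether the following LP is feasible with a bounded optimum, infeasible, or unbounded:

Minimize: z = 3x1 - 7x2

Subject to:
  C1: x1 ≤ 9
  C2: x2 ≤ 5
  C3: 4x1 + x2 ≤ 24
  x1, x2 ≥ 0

Feasible with a bounded optimal solution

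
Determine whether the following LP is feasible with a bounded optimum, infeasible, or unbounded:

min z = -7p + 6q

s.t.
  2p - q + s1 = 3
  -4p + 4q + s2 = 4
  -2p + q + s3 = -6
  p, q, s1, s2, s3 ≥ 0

Infeasible (no feasible solution exists)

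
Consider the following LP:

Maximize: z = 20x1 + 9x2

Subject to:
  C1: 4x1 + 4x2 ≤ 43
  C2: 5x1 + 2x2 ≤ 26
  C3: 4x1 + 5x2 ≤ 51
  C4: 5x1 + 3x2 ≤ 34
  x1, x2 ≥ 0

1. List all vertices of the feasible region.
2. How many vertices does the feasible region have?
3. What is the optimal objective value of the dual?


1. (0, 0), (5.2, 0), (2, 8), (1.308, 9.154), (0, 10.2)
2. 5
3. 112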